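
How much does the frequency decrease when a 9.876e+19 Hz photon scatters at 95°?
4.592e+19 Hz (decrease)

Convert frequency to wavelength (c = 299792458 m/s):
λ₀ = c/f₀ = 299792458/9.876e+19 = 3.0355656e-12 m = 3.0356 pm

Calculate Compton shift:
Δλ = λ_C(1 - cos(95°)) = 2.6378 pm

Final wavelength:
λ' = λ₀ + Δλ = 3.0356 + 2.6378 = 5.6733 pm

Final frequency:
f' = c/λ' = 299792458/5.6733427e-12 = 5.2842297e+19 Hz

Frequency shift (decrease):
Δf = f₀ - f' = 9.876e+19 - 5.2842297e+19 = 4.592e+19 Hz

(Intermediate values are shown rounded; full precision is carried through to the final answer.)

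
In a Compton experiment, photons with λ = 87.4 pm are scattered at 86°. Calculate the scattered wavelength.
89.6571 pm

Using the Compton scattering formula:
λ' = λ + Δλ = λ + λ_C(1 - cos θ)

Given:
- Initial wavelength λ = 87.4 pm
- Scattering angle θ = 86°
- Compton wavelength λ_C ≈ 2.4263 pm

Calculate the shift:
Δλ = 2.4263 × (1 - cos(86°))
Δλ = 2.4263 × 0.9302
Δλ = 2.2571 pm

Final wavelength:
λ' = 87.4 + 2.2571 = 89.6571 pm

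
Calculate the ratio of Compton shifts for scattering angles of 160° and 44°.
160° produces the larger shift by a factor of 6.911

Calculate both shifts using Δλ = λ_C(1 - cos θ):

For θ₁ = 44°:
Δλ₁ = 2.4263 × (1 - cos(44°))
Δλ₁ = 2.4263 × 0.2807
Δλ₁ = 0.6810 pm

For θ₂ = 160°:
Δλ₂ = 2.4263 × (1 - cos(160°))
Δλ₂ = 2.4263 × 1.9397
Δλ₂ = 4.7063 pm

The 160° angle produces the larger shift.
Ratio: 4.7063/0.6810 = 6.911

(Intermediate values are shown rounded; full precision is carried through to the final answer.)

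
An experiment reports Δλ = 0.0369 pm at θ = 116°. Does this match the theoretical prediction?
No, inconsistent

Calculate the expected shift for θ = 116°:

Δλ_expected = λ_C(1 - cos(116°))
Δλ_expected = 2.4263 × (1 - cos(116°))
Δλ_expected = 2.4263 × 1.4384
Δλ_expected = 3.4899 pm

Given shift: 0.0369 pm
Expected shift: 3.4899 pm
Difference: 3.4531 pm

The values do not match. The given shift corresponds to θ ≈ 10.0°, not 116°.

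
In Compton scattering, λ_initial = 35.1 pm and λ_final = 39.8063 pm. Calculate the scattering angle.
160.00°

First find the wavelength shift:
Δλ = λ' - λ = 39.8063 - 35.1 = 4.7063 pm

Using Δλ = λ_C(1 - cos θ), with λ_C = h/(m_e·c) ≈ 2.42631024 pm:
cos θ = 1 - Δλ/λ_C
cos θ = 1 - 4.7063/2.42631024
cos θ = -0.939694

θ = arccos(-0.939694)
θ = 160.00°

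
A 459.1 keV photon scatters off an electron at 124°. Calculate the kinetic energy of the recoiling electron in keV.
267.8749 keV

By energy conservation: K_e = E_initial - E_final

First find the scattered photon energy:
Initial wavelength: λ = hc/E = 2.7006 pm
Compton shift: Δλ = λ_C(1 - cos(124°)) = 3.7831 pm
Final wavelength: λ' = 2.7006 + 3.7831 = 6.4837 pm
Final photon energy: E' = hc/λ' = 191.2251 keV

Electron kinetic energy:
K_e = E - E' = 459.1000 - 191.2251 = 267.8749 keV

(Intermediate values are shown rounded; full precision is carried through to the final answer.)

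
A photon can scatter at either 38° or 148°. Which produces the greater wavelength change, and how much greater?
148° produces the larger shift by a factor of 8.718

Calculate both shifts using Δλ = λ_C(1 - cos θ):

For θ₁ = 38°:
Δλ₁ = 2.4263 × (1 - cos(38°))
Δλ₁ = 2.4263 × 0.2120
Δλ₁ = 0.5144 pm

For θ₂ = 148°:
Δλ₂ = 2.4263 × (1 - cos(148°))
Δλ₂ = 2.4263 × 1.8480
Δλ₂ = 4.4839 pm

The 148° angle produces the larger shift.
Ratio: 4.4839/0.5144 = 8.718

(Intermediate values are shown rounded; full precision is carried through to the final answer.)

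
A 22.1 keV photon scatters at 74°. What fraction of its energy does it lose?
0.0304 (or 3.04%)

Calculate initial and final photon energies:

Initial: E₀ = 22.1 keV → λ₀ = 56.1014 pm
Compton shift: Δλ = 1.7575 pm
Final wavelength: λ' = 57.8590 pm
Final energy: E' = 21.4287 keV

Fractional energy loss:
(E₀ - E')/E₀ = (22.1000 - 21.4287)/22.1000
= 0.6713/22.1000
= 0.0304
= 3.04%

(Intermediate values are shown rounded; full precision is carried through to the final answer.)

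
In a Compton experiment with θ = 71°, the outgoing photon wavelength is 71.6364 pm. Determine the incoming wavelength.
70.0000 pm

From λ' = λ + Δλ, we have λ = λ' - Δλ

First calculate the Compton shift:
Δλ = λ_C(1 - cos θ)
Δλ = 2.4263 × (1 - cos(71°))
Δλ = 2.4263 × 0.6744
Δλ = 1.6364 pm

Initial wavelength:
λ = λ' - Δλ
λ = 71.6364 - 1.6364
λ = 70.0000 pm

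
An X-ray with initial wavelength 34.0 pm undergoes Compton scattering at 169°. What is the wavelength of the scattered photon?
38.8080 pm

Using the Compton scattering formula:
λ' = λ + Δλ = λ + λ_C(1 - cos θ)

Given:
- Initial wavelength λ = 34.0 pm
- Scattering angle θ = 169°
- Compton wavelength λ_C ≈ 2.4263 pm

Calculate the shift:
Δλ = 2.4263 × (1 - cos(169°))
Δλ = 2.4263 × 1.9816
Δλ = 4.8080 pm

Final wavelength:
λ' = 34.0 + 4.8080 = 38.8080 pm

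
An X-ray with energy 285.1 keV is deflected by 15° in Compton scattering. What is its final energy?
279.7811 keV

First convert energy to wavelength:
λ = hc/E, with hc ≈ 1239.842 keV·pm (i.e. 1239.842 eV·nm)

For E = 285.1 keV = 285100 eV:
λ = 1239.842 keV·pm / 285.1 keV
λ = 4.3488 pm

Calculate the Compton shift:
Δλ = λ_C(1 - cos(15°)) = 2.4263 × 0.0341
Δλ = 0.0827 pm

Final wavelength:
λ' = 4.3488 + 0.0827 = 4.4315 pm

Final energy:
E' = hc/λ' = 1239.842 / 4.4315 = 279.7811 keV

(Intermediate values are shown rounded; full precision is carried through to the final answer.)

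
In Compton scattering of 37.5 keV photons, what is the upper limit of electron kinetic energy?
4.7995 keV

Maximum energy transfer occurs at θ = 180° (backscattering).

Initial photon: E₀ = 37.5 keV → λ₀ = 33.0625 pm

Maximum Compton shift (at 180°):
Δλ_max = 2λ_C = 2 × 2.4263 = 4.8526 pm

Final wavelength:
λ' = 33.0625 + 4.8526 = 37.9151 pm

Minimum photon energy (maximum energy to electron):
E'_min = hc/λ' = 32.7005 keV

Maximum electron kinetic energy:
K_max = E₀ - E'_min = 37.5000 - 32.7005 = 4.7995 keV

(Intermediate values are shown rounded; full precision is carried through to the final answer.)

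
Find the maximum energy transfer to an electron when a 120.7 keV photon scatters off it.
38.7254 keV

Maximum energy transfer occurs at θ = 180° (backscattering).

Initial photon: E₀ = 120.7 keV → λ₀ = 10.2721 pm

Maximum Compton shift (at 180°):
Δλ_max = 2λ_C = 2 × 2.4263 = 4.8526 pm

Final wavelength:
λ' = 10.2721 + 4.8526 = 15.1247 pm

Minimum photon energy (maximum energy to electron):
E'_min = hc/λ' = 81.9746 keV

Maximum electron kinetic energy:
K_max = E₀ - E'_min = 120.7000 - 81.9746 = 38.7254 keV

(Intermediate values are shown rounded; full precision is carried through to the final answer.)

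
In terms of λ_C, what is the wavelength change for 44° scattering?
0.2807 λ_C

The Compton shift formula is:
Δλ = λ_C(1 - cos θ)

Dividing both sides by λ_C:
Δλ/λ_C = 1 - cos θ

For θ = 44°:
Δλ/λ_C = 1 - cos(44°)
Δλ/λ_C = 1 - 0.7193
Δλ/λ_C = 0.2807

This means the shift is 0.2807 × λ_C = 0.6810 pm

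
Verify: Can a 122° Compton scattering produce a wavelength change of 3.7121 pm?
Yes, consistent

Calculate the expected shift for θ = 122°:

Δλ_expected = λ_C(1 - cos(122°))
Δλ_expected = 2.4263 × (1 - cos(122°))
Δλ_expected = 2.4263 × 1.5299
Δλ_expected = 3.7121 pm

Given shift: 3.7121 pm
Expected shift: 3.7121 pm
Difference: 0.0000 pm

The values match. This is consistent with Compton scattering at the stated angle.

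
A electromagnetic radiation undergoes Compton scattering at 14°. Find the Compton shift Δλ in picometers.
0.0721 pm

Using the Compton scattering formula:
Δλ = λ_C(1 - cos θ)

where λ_C = h/(m_e·c) ≈ 2.4263 pm is the Compton wavelength of an electron.

For θ = 14°:
cos(14°) = 0.9703
1 - cos(14°) = 0.0297

Δλ = 2.4263 × 0.0297
Δλ = 0.0721 pm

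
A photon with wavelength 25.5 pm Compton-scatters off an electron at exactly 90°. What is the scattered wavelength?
27.9263 pm

Using the Compton formula: λ' = λ + λ_C(1 − cos θ)

For θ = 90°, cos θ = 0 (exact) = 0.0000, so:
1 − cos 90° = 1 − (0) = 1.0000

Δλ = λ_C × 1.0000 = 2.4263 × 1.0000 = 2.4263 pm

λ' = 25.5 + 2.4263 = 27.9263 pm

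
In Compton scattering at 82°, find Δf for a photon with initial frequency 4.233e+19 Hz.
9.640e+18 Hz (decrease)

Convert frequency to wavelength (c = 299792458 m/s):
λ₀ = c/f₀ = 299792458/4.233e+19 = 7.0822693e-12 m = 7.0823 pm

Calculate Compton shift:
Δλ = λ_C(1 - cos(82°)) = 2.0886 pm

Final wavelength:
λ' = λ₀ + Δλ = 7.0823 + 2.0886 = 9.1709 pm

Final frequency:
f' = c/λ' = 299792458/9.1709024e-12 = 3.2689527e+19 Hz

Frequency shift (decrease):
Δf = f₀ - f' = 4.233e+19 - 3.2689527e+19 = 9.640e+18 Hz

(Intermediate values are shown rounded; full precision is carried through to the final answer.)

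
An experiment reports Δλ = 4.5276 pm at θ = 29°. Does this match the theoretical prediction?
No, inconsistent

Calculate the expected shift for θ = 29°:

Δλ_expected = λ_C(1 - cos(29°))
Δλ_expected = 2.4263 × (1 - cos(29°))
Δλ_expected = 2.4263 × 0.1254
Δλ_expected = 0.3042 pm

Given shift: 4.5276 pm
Expected shift: 0.3042 pm
Difference: 4.2233 pm

The values do not match. The given shift corresponds to θ ≈ 150.0°, not 29°.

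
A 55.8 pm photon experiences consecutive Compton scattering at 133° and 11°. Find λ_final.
59.9256 pm

Apply Compton shift twice:

First scattering at θ₁ = 133°:
Δλ₁ = λ_C(1 - cos(133°))
Δλ₁ = 2.4263 × 1.6820
Δλ₁ = 4.0810 pm

After first scattering:
λ₁ = 55.8 + 4.0810 = 59.8810 pm

Second scattering at θ₂ = 11°:
Δλ₂ = λ_C(1 - cos(11°))
Δλ₂ = 2.4263 × 0.0184
Δλ₂ = 0.0446 pm

Final wavelength:
λ₂ = 59.8810 + 0.0446 = 59.9256 pm

Total shift: Δλ_total = 4.0810 + 0.0446 = 4.1256 pm

(Intermediate values are shown rounded; full precision is carried through to the final answer.)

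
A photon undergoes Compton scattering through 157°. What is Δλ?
4.6597 pm

Using the Compton scattering formula:
Δλ = λ_C(1 - cos θ)

where λ_C = h/(m_e·c) ≈ 2.4263 pm is the Compton wavelength of an electron.

For θ = 157°:
cos(157°) = -0.9205
1 - cos(157°) = 1.9205

Δλ = 2.4263 × 1.9205
Δλ = 4.6597 pm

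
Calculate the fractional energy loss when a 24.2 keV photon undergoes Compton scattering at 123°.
0.0682 (or 6.82%)

Calculate initial and final photon energies:

Initial: E₀ = 24.2 keV → λ₀ = 51.2331 pm
Compton shift: Δλ = 3.7478 pm
Final wavelength: λ' = 54.9809 pm
Final energy: E' = 22.5504 keV

Fractional energy loss:
(E₀ - E')/E₀ = (24.2000 - 22.5504)/24.2000
= 1.6496/24.2000
= 0.0682
= 6.82%

(Intermediate values are shown rounded; full precision is carried through to the final answer.)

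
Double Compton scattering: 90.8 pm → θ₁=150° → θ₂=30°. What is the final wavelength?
95.6526 pm

Apply Compton shift twice:

First scattering at θ₁ = 150°:
Δλ₁ = λ_C(1 - cos(150°))
Δλ₁ = 2.4263 × 1.8660
Δλ₁ = 4.5276 pm

After first scattering:
λ₁ = 90.8 + 4.5276 = 95.3276 pm

Second scattering at θ₂ = 30°:
Δλ₂ = λ_C(1 - cos(30°))
Δλ₂ = 2.4263 × 0.1340
Δλ₂ = 0.3251 pm

Final wavelength:
λ₂ = 95.3276 + 0.3251 = 95.6526 pm

Total shift: Δλ_total = 4.5276 + 0.3251 = 4.8526 pm

(Intermediate values are shown rounded; full precision is carried through to the final answer.)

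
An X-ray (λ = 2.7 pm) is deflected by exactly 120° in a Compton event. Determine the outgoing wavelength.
6.3395 pm

Using the Compton formula: λ' = λ + λ_C(1 − cos θ)

For θ = 120°, cos θ = -1/2 (exact) = -0.5000, so:
1 − cos 120° = 1 − (-1/2) = 1.5000

Δλ = λ_C × 1.5000 = 2.4263 × 1.5000 = 3.6395 pm

λ' = 2.7 + 3.6395 = 6.3395 pm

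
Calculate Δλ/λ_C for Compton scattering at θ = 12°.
0.0219 λ_C

The Compton shift formula is:
Δλ = λ_C(1 - cos θ)

Dividing both sides by λ_C:
Δλ/λ_C = 1 - cos θ

For θ = 12°:
Δλ/λ_C = 1 - cos(12°)
Δλ/λ_C = 1 - 0.9781
Δλ/λ_C = 0.0219

This means the shift is 0.0219 × λ_C = 0.0530 pm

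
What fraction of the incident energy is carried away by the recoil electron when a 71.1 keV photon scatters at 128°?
0.1835 (or 18.35%)

Calculate initial and final photon energies:

Initial: E₀ = 71.1 keV → λ₀ = 17.4380 pm
Compton shift: Δλ = 3.9201 pm
Final wavelength: λ' = 21.3581 pm
Final energy: E' = 58.0502 keV

Fractional energy loss:
(E₀ - E')/E₀ = (71.1000 - 58.0502)/71.1000
= 13.0498/71.1000
= 0.1835
= 18.35%

(Intermediate values are shown rounded; full precision is carried through to the final answer.)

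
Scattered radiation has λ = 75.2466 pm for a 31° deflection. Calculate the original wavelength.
74.9000 pm

From λ' = λ + Δλ, we have λ = λ' - Δλ

First calculate the Compton shift:
Δλ = λ_C(1 - cos θ)
Δλ = 2.4263 × (1 - cos(31°))
Δλ = 2.4263 × 0.1428
Δλ = 0.3466 pm

Initial wavelength:
λ = λ' - Δλ
λ = 75.2466 - 0.3466
λ = 74.9000 pm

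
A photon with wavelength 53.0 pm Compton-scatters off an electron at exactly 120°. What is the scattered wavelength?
56.6395 pm

Using the Compton formula: λ' = λ + λ_C(1 − cos θ)

For θ = 120°, cos θ = -1/2 (exact) = -0.5000, so:
1 − cos 120° = 1 − (-1/2) = 1.5000

Δλ = λ_C × 1.5000 = 2.4263 × 1.5000 = 3.6395 pm

λ' = 53.0 + 3.6395 = 56.6395 pm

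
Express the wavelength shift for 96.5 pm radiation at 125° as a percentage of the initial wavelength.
3.9565%

Calculate the Compton shift:
Δλ = λ_C(1 - cos(125°))
Δλ = 2.4263 × (1 - cos(125°))
Δλ = 2.4263 × 1.5736
Δλ = 3.8180 pm

Percentage change:
(Δλ/λ₀) × 100 = (3.8180/96.5) × 100
= 3.9565%

(Intermediate values are shown rounded; full precision is carried through to the final answer.)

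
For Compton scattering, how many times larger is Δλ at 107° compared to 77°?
107° produces the larger shift by a factor of 1.667

Calculate both shifts using Δλ = λ_C(1 - cos θ):

For θ₁ = 77°:
Δλ₁ = 2.4263 × (1 - cos(77°))
Δλ₁ = 2.4263 × 0.7750
Δλ₁ = 1.8805 pm

For θ₂ = 107°:
Δλ₂ = 2.4263 × (1 - cos(107°))
Δλ₂ = 2.4263 × 1.2924
Δλ₂ = 3.1357 pm

The 107° angle produces the larger shift.
Ratio: 3.1357/1.8805 = 1.667

(Intermediate values are shown rounded; full precision is carried through to the final answer.)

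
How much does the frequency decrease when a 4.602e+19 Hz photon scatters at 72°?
9.419e+18 Hz (decrease)

Convert frequency to wavelength (c = 299792458 m/s):
λ₀ = c/f₀ = 299792458/4.602e+19 = 6.5143950e-12 m = 6.5144 pm

Calculate Compton shift:
Δλ = λ_C(1 - cos(72°)) = 1.6765 pm

Final wavelength:
λ' = λ₀ + Δλ = 6.5144 + 1.6765 = 8.1909 pm

Final frequency:
f' = c/λ' = 299792458/8.1909341e-12 = 3.6600521e+19 Hz

Frequency shift (decrease):
Δf = f₀ - f' = 4.602e+19 - 3.6600521e+19 = 9.419e+18 Hz

(Intermediate values are shown rounded; full precision is carried through to the final answer.)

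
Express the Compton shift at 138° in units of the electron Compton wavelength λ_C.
1.7431 λ_C

The Compton shift formula is:
Δλ = λ_C(1 - cos θ)

Dividing both sides by λ_C:
Δλ/λ_C = 1 - cos θ

For θ = 138°:
Δλ/λ_C = 1 - cos(138°)
Δλ/λ_C = 1 - -0.7431
Δλ/λ_C = 1.7431

This means the shift is 1.7431 × λ_C = 4.2294 pm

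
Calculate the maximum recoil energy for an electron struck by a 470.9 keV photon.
305.2684 keV

Maximum energy transfer occurs at θ = 180° (backscattering).

Initial photon: E₀ = 470.9 keV → λ₀ = 2.6329 pm

Maximum Compton shift (at 180°):
Δλ_max = 2λ_C = 2 × 2.4263 = 4.8526 pm

Final wavelength:
λ' = 2.6329 + 4.8526 = 7.4855 pm

Minimum photon energy (maximum energy to electron):
E'_min = hc/λ' = 165.6316 keV

Maximum electron kinetic energy:
K_max = E₀ - E'_min = 470.9000 - 165.6316 = 305.2684 keV

(Intermediate values are shown rounded; full precision is carried through to the final answer.)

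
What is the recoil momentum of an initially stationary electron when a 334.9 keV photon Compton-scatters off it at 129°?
2.4295e-22 kg·m/s

The electron is initially at rest, so by conservation of momentum:
p⃗_e = p⃗₀ − p⃗'  (incident photon momentum minus scattered photon momentum)

Photon momentum magnitudes (p = h/λ = E/c):
λ₀ = hc/E₀ = 3.7021 pm → p₀ = h/λ₀ = 1.7898e-22 kg·m/s
Δλ = λ_C(1 − cos 129°) = 3.9532 pm
λ' = 7.6554 pm → p' = h/λ' = 8.6555e-23 kg·m/s

The scattered photon makes angle θ = 129° with the incident direction, so by the law of cosines:
|p⃗_e|² = p₀² + p'² − 2p₀p'cos θ
|p⃗_e|² = (1.7898e-22)² + (8.6555e-23)² − 2·1.7898e-22·8.6555e-23·cos(129°)
|p⃗_e| = 2.4295e-22 kg·m/s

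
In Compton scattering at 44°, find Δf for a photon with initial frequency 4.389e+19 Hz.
3.979e+18 Hz (decrease)

Convert frequency to wavelength (c = 299792458 m/s):
λ₀ = c/f₀ = 299792458/4.389e+19 = 6.8305413e-12 m = 6.8305 pm

Calculate Compton shift:
Δλ = λ_C(1 - cos(44°)) = 0.6810 pm

Final wavelength:
λ' = λ₀ + Δλ = 6.8305 + 0.6810 = 7.5115 pm

Final frequency:
f' = c/λ' = 299792458/7.5115100e-12 = 3.9911077e+19 Hz

Frequency shift (decrease):
Δf = f₀ - f' = 4.389e+19 - 3.9911077e+19 = 3.979e+18 Hz

(Intermediate values are shown rounded; full precision is carried through to the final answer.)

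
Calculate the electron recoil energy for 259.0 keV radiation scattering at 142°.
123.1314 keV

By energy conservation: K_e = E_initial - E_final

First find the scattered photon energy:
Initial wavelength: λ = hc/E = 4.7870 pm
Compton shift: Δλ = λ_C(1 - cos(142°)) = 4.3383 pm
Final wavelength: λ' = 4.7870 + 4.3383 = 9.1253 pm
Final photon energy: E' = hc/λ' = 135.8686 keV

Electron kinetic energy:
K_e = E - E' = 259.0000 - 135.8686 = 123.1314 keV

(Intermediate values are shown rounded; full precision is carried through to the final answer.)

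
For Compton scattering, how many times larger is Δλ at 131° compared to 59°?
131° produces the larger shift by a factor of 3.415

Calculate both shifts using Δλ = λ_C(1 - cos θ):

For θ₁ = 59°:
Δλ₁ = 2.4263 × (1 - cos(59°))
Δλ₁ = 2.4263 × 0.4850
Δλ₁ = 1.1767 pm

For θ₂ = 131°:
Δλ₂ = 2.4263 × (1 - cos(131°))
Δλ₂ = 2.4263 × 1.6561
Δλ₂ = 4.0181 pm

The 131° angle produces the larger shift.
Ratio: 4.0181/1.1767 = 3.415

(Intermediate values are shown rounded; full precision is carried through to the final answer.)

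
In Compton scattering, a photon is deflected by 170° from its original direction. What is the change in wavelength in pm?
4.8158 pm

Using the Compton scattering formula:
Δλ = λ_C(1 - cos θ)

where λ_C = h/(m_e·c) ≈ 2.4263 pm is the Compton wavelength of an electron.

For θ = 170°:
cos(170°) = -0.9848
1 - cos(170°) = 1.9848

Δλ = 2.4263 × 1.9848
Δλ = 4.8158 pm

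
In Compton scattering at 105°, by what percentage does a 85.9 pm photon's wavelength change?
3.5556%

Calculate the Compton shift:
Δλ = λ_C(1 - cos(105°))
Δλ = 2.4263 × (1 - cos(105°))
Δλ = 2.4263 × 1.2588
Δλ = 3.0543 pm

Percentage change:
(Δλ/λ₀) × 100 = (3.0543/85.9) × 100
= 3.5556%

(Intermediate values are shown rounded; full precision is carried through to the final answer.)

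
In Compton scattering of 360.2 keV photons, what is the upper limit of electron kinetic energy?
210.7262 keV

Maximum energy transfer occurs at θ = 180° (backscattering).

Initial photon: E₀ = 360.2 keV → λ₀ = 3.4421 pm

Maximum Compton shift (at 180°):
Δλ_max = 2λ_C = 2 × 2.4263 = 4.8526 pm

Final wavelength:
λ' = 3.4421 + 4.8526 = 8.2947 pm

Minimum photon energy (maximum energy to electron):
E'_min = hc/λ' = 149.4738 keV

Maximum electron kinetic energy:
K_max = E₀ - E'_min = 360.2000 - 149.4738 = 210.7262 keV

(Intermediate values are shown rounded; full precision is carried through to the final answer.)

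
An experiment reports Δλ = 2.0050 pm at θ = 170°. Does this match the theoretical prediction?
No, inconsistent

Calculate the expected shift for θ = 170°:

Δλ_expected = λ_C(1 - cos(170°))
Δλ_expected = 2.4263 × (1 - cos(170°))
Δλ_expected = 2.4263 × 1.9848
Δλ_expected = 4.8158 pm

Given shift: 2.0050 pm
Expected shift: 4.8158 pm
Difference: 2.8108 pm

The values do not match. The given shift corresponds to θ ≈ 80.0°, not 170°.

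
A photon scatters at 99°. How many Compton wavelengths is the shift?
1.1564 λ_C

The Compton shift formula is:
Δλ = λ_C(1 - cos θ)

Dividing both sides by λ_C:
Δλ/λ_C = 1 - cos θ

For θ = 99°:
Δλ/λ_C = 1 - cos(99°)
Δλ/λ_C = 1 - -0.1564
Δλ/λ_C = 1.1564

This means the shift is 1.1564 × λ_C = 2.8059 pm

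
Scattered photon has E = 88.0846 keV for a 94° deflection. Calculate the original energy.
108.0000 keV

Convert final energy to wavelength (hc ≈ 1239.842 keV·pm):
λ' = hc/E' = 1239.842 / 88.0846 = 14.0756 pm

Calculate the Compton shift:
Δλ = λ_C(1 - cos(94°))
Δλ = 2.4263 × (1 - cos(94°))
Δλ = 2.5956 pm

Initial wavelength:
λ = λ' - Δλ = 14.0756 - 2.5956 = 11.4800 pm

Initial energy:
E = hc/λ = 1239.842 / 11.4800 = 108.0000 keV

(Intermediate values are shown rounded; full precision is carried through to the final answer.)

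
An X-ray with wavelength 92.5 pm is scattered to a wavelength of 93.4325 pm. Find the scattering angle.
52.00°

First find the wavelength shift:
Δλ = λ' - λ = 93.4325 - 92.5 = 0.9325 pm

Using Δλ = λ_C(1 - cos θ), with λ_C = h/(m_e·c) ≈ 2.42631024 pm:
cos θ = 1 - Δλ/λ_C
cos θ = 1 - 0.9325/2.42631024
cos θ = 0.615672

θ = arccos(0.615672)
θ = 52.00°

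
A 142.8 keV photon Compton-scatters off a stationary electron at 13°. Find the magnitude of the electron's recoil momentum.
1.7226e-23 kg·m/s

The electron is initially at rest, so by conservation of momentum:
p⃗_e = p⃗₀ − p⃗'  (incident photon momentum minus scattered photon momentum)

Photon momentum magnitudes (p = h/λ = E/c):
λ₀ = hc/E₀ = 8.6824 pm → p₀ = h/λ₀ = 7.6316e-23 kg·m/s
Δλ = λ_C(1 − cos 13°) = 0.0622 pm
λ' = 8.7446 pm → p' = h/λ' = 7.5774e-23 kg·m/s

The scattered photon makes angle θ = 13° with the incident direction, so by the law of cosines:
|p⃗_e|² = p₀² + p'² − 2p₀p'cos θ
|p⃗_e|² = (7.6316e-23)² + (7.5774e-23)² − 2·7.6316e-23·7.5774e-23·cos(13°)
|p⃗_e| = 1.7226e-23 kg·m/s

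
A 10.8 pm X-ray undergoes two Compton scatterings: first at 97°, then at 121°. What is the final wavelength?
17.1980 pm

Apply Compton shift twice:

First scattering at θ₁ = 97°:
Δλ₁ = λ_C(1 - cos(97°))
Δλ₁ = 2.4263 × 1.1219
Δλ₁ = 2.7220 pm

After first scattering:
λ₁ = 10.8 + 2.7220 = 13.5220 pm

Second scattering at θ₂ = 121°:
Δλ₂ = λ_C(1 - cos(121°))
Δλ₂ = 2.4263 × 1.5150
Δλ₂ = 3.6760 pm

Final wavelength:
λ₂ = 13.5220 + 3.6760 = 17.1980 pm

Total shift: Δλ_total = 2.7220 + 3.6760 = 6.3980 pm

(Intermediate values are shown rounded; full precision is carried through to the final answer.)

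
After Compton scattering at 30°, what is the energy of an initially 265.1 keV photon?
247.8718 keV

First convert energy to wavelength:
λ = hc/E, with hc ≈ 1239.842 keV·pm (i.e. 1239.842 eV·nm)

For E = 265.1 keV = 265100 eV:
λ = 1239.842 keV·pm / 265.1 keV
λ = 4.6769 pm

Calculate the Compton shift:
Δλ = λ_C(1 - cos(30°)) = 2.4263 × 0.1340
Δλ = 0.3251 pm

Final wavelength:
λ' = 4.6769 + 0.3251 = 5.0019 pm

Final energy:
E' = hc/λ' = 1239.842 / 5.0019 = 247.8718 keV

(Intermediate values are shown rounded; full precision is carried through to the final answer.)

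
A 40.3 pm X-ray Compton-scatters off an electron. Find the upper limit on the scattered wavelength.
45.1526 pm (at θ = 180°)

The Compton shift is Δλ = λ_C(1 − cos θ).

Since cos θ ranges from −1 to 1, the factor (1 − cos θ) ranges from 0 to 2; the maximum shift occurs at θ = 180° (backscattering):
Δλ_max = 2λ_C = 2 × 2.4263 pm = 4.8526 pm

Maximum scattered wavelength:
λ'_max = λ₀ + Δλ_max = 40.3 + 4.8526 = 45.1526 pm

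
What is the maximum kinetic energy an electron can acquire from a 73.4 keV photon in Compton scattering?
16.3806 keV

Maximum energy transfer occurs at θ = 180° (backscattering).

Initial photon: E₀ = 73.4 keV → λ₀ = 16.8916 pm

Maximum Compton shift (at 180°):
Δλ_max = 2λ_C = 2 × 2.4263 = 4.8526 pm

Final wavelength:
λ' = 16.8916 + 4.8526 = 21.7442 pm

Minimum photon energy (maximum energy to electron):
E'_min = hc/λ' = 57.0194 keV

Maximum electron kinetic energy:
K_max = E₀ - E'_min = 73.4000 - 57.0194 = 16.3806 keV

(Intermediate values are shown rounded; full precision is carried through to the final answer.)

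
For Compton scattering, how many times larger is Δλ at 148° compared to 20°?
148° produces the larger shift by a factor of 30.644

Calculate both shifts using Δλ = λ_C(1 - cos θ):

For θ₁ = 20°:
Δλ₁ = 2.4263 × (1 - cos(20°))
Δλ₁ = 2.4263 × 0.0603
Δλ₁ = 0.1463 pm

For θ₂ = 148°:
Δλ₂ = 2.4263 × (1 - cos(148°))
Δλ₂ = 2.4263 × 1.8480
Δλ₂ = 4.4839 pm

The 148° angle produces the larger shift.
Ratio: 4.4839/0.1463 = 30.644

(Intermediate values are shown rounded; full precision is carried through to the final answer.)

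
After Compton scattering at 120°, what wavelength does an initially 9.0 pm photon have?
12.6395 pm

Using the Compton formula: λ' = λ + λ_C(1 − cos θ)

For θ = 120°, cos θ = -1/2 (exact) = -0.5000, so:
1 − cos 120° = 1 − (-1/2) = 1.5000

Δλ = λ_C × 1.5000 = 2.4263 × 1.5000 = 3.6395 pm

λ' = 9.0 + 3.6395 = 12.6395 pm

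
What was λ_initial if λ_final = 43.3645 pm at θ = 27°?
43.1000 pm

From λ' = λ + Δλ, we have λ = λ' - Δλ

First calculate the Compton shift:
Δλ = λ_C(1 - cos θ)
Δλ = 2.4263 × (1 - cos(27°))
Δλ = 2.4263 × 0.1090
Δλ = 0.2645 pm

Initial wavelength:
λ = λ' - Δλ
λ = 43.3645 - 0.2645
λ = 43.1000 pm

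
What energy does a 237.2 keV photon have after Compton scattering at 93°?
159.3569 keV

First convert energy to wavelength:
λ = hc/E, with hc ≈ 1239.842 keV·pm (i.e. 1239.842 eV·nm)

For E = 237.2 keV = 237200 eV:
λ = 1239.842 keV·pm / 237.2 keV
λ = 5.2270 pm

Calculate the Compton shift:
Δλ = λ_C(1 - cos(93°)) = 2.4263 × 1.0523
Δλ = 2.5533 pm

Final wavelength:
λ' = 5.2270 + 2.5533 = 7.7803 pm

Final energy:
E' = hc/λ' = 1239.842 / 7.7803 = 159.3569 keV

(Intermediate values are shown rounded; full precision is carried through to the final answer.)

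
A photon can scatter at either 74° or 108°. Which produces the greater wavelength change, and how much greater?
108° produces the larger shift by a factor of 1.807

Calculate both shifts using Δλ = λ_C(1 - cos θ):

For θ₁ = 74°:
Δλ₁ = 2.4263 × (1 - cos(74°))
Δλ₁ = 2.4263 × 0.7244
Δλ₁ = 1.7575 pm

For θ₂ = 108°:
Δλ₂ = 2.4263 × (1 - cos(108°))
Δλ₂ = 2.4263 × 1.3090
Δλ₂ = 3.1761 pm

The 108° angle produces the larger shift.
Ratio: 3.1761/1.7575 = 1.807

(Intermediate values are shown rounded; full precision is carried through to the final answer.)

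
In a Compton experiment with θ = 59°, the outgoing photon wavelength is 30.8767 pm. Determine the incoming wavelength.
29.7000 pm

From λ' = λ + Δλ, we have λ = λ' - Δλ

First calculate the Compton shift:
Δλ = λ_C(1 - cos θ)
Δλ = 2.4263 × (1 - cos(59°))
Δλ = 2.4263 × 0.4850
Δλ = 1.1767 pm

Initial wavelength:
λ = λ' - Δλ
λ = 30.8767 - 1.1767
λ = 29.7000 pm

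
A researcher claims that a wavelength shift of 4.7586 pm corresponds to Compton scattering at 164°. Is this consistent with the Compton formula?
Yes, consistent

Calculate the expected shift for θ = 164°:

Δλ_expected = λ_C(1 - cos(164°))
Δλ_expected = 2.4263 × (1 - cos(164°))
Δλ_expected = 2.4263 × 1.9613
Δλ_expected = 4.7586 pm

Given shift: 4.7586 pm
Expected shift: 4.7586 pm
Difference: 0.0000 pm

The values match. This is consistent with Compton scattering at the stated angle.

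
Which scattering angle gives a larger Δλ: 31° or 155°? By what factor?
155° produces the larger shift by a factor of 13.346

Calculate both shifts using Δλ = λ_C(1 - cos θ):

For θ₁ = 31°:
Δλ₁ = 2.4263 × (1 - cos(31°))
Δλ₁ = 2.4263 × 0.1428
Δλ₁ = 0.3466 pm

For θ₂ = 155°:
Δλ₂ = 2.4263 × (1 - cos(155°))
Δλ₂ = 2.4263 × 1.9063
Δλ₂ = 4.6253 pm

The 155° angle produces the larger shift.
Ratio: 4.6253/0.3466 = 13.346

(Intermediate values are shown rounded; full precision is carried through to the final answer.)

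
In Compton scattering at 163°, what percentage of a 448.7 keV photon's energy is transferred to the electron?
0.6321 (or 63.21%)

Calculate initial and final photon energies:

Initial: E₀ = 448.7 keV → λ₀ = 2.7632 pm
Compton shift: Δλ = 4.7466 pm
Final wavelength: λ' = 7.5098 pm
Final energy: E' = 165.0968 keV

Fractional energy loss:
(E₀ - E')/E₀ = (448.7000 - 165.0968)/448.7000
= 283.6032/448.7000
= 0.6321
= 63.21%

(Intermediate values are shown rounded; full precision is carried through to the final answer.)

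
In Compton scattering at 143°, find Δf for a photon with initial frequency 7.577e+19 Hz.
3.974e+19 Hz (decrease)

Convert frequency to wavelength (c = 299792458 m/s):
λ₀ = c/f₀ = 299792458/7.577e+19 = 3.9566116e-12 m = 3.9566 pm

Calculate Compton shift:
Δλ = λ_C(1 - cos(143°)) = 4.3640 pm

Final wavelength:
λ' = λ₀ + Δλ = 3.9566 + 4.3640 = 8.3207 pm

Final frequency:
f' = c/λ' = 299792458/8.3206593e-12 = 3.6029892e+19 Hz

Frequency shift (decrease):
Δf = f₀ - f' = 7.577e+19 - 3.6029892e+19 = 3.974e+19 Hz

(Intermediate values are shown rounded; full precision is carried through to the final answer.)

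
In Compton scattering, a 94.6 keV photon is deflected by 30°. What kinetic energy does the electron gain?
2.2895 keV

By energy conservation: K_e = E_initial - E_final

First find the scattered photon energy:
Initial wavelength: λ = hc/E = 13.1062 pm
Compton shift: Δλ = λ_C(1 - cos(30°)) = 0.3251 pm
Final wavelength: λ' = 13.1062 + 0.3251 = 13.4312 pm
Final photon energy: E' = hc/λ' = 92.3105 keV

Electron kinetic energy:
K_e = E - E' = 94.6000 - 92.3105 = 2.2895 keV

(Intermediate values are shown rounded; full precision is carried through to the final answer.)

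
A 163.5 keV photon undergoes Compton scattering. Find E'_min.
99.6998 keV (at θ = 180°)

The scattered photon has minimum energy when its wavelength is maximum, i.e., when the Compton shift Δλ = λ_C(1 − cos θ) is maximum. This occurs at θ = 180° (backscattering), giving Δλ_max = 2λ_C = 4.8526 pm.

Initial wavelength: λ₀ = hc/E₀ = 7.5831 pm
Maximum final wavelength: λ'_max = λ₀ + 2λ_C = 7.5831 + 4.8526 = 12.4358 pm
Minimum final energy: E'_min = hc/λ'_max = 99.6998 keV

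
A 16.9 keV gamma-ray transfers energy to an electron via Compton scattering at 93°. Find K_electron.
0.5684 keV

By energy conservation: K_e = E_initial - E_final

First find the scattered photon energy:
Initial wavelength: λ = hc/E = 73.3634 pm
Compton shift: Δλ = λ_C(1 - cos(93°)) = 2.5533 pm
Final wavelength: λ' = 73.3634 + 2.5533 = 75.9167 pm
Final photon energy: E' = hc/λ' = 16.3316 keV

Electron kinetic energy:
K_e = E - E' = 16.9000 - 16.3316 = 0.5684 keV

(Intermediate values are shown rounded; full precision is carried through to the final answer.)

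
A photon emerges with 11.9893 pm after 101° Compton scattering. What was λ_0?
9.1000 pm

From λ' = λ + Δλ, we have λ = λ' - Δλ

First calculate the Compton shift:
Δλ = λ_C(1 - cos θ)
Δλ = 2.4263 × (1 - cos(101°))
Δλ = 2.4263 × 1.1908
Δλ = 2.8893 pm

Initial wavelength:
λ = λ' - Δλ
λ = 11.9893 - 2.8893
λ = 9.1000 pm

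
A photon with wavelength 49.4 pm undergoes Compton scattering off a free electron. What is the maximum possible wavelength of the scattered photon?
54.2526 pm (at θ = 180°)

The Compton shift is Δλ = λ_C(1 − cos θ).

Since cos θ ranges from −1 to 1, the factor (1 − cos θ) ranges from 0 to 2; the maximum shift occurs at θ = 180° (backscattering):
Δλ_max = 2λ_C = 2 × 2.4263 pm = 4.8526 pm

Maximum scattered wavelength:
λ'_max = λ₀ + Δλ_max = 49.4 + 4.8526 = 54.2526 pm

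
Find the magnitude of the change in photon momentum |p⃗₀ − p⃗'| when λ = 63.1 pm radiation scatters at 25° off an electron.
4.5376e-24 kg·m/s

Photon momentum magnitude is p = h/λ.

Initial momentum:
p₀ = h/λ = 6.6261e-34/6.3100e-11 = 1.0501e-23 kg·m/s

After scattering:
λ' = λ + Δλ = 63.1 + 0.2273 = 63.3273 pm
p' = h/λ' = 6.6261e-34/6.3327e-11 = 1.0463e-23 kg·m/s

Momentum is a vector; the scattered photon's direction makes angle θ = 25° with the incident direction. The magnitude of the vector change Δp⃗ = p⃗₀ − p⃗' is found from the law of cosines:
|Δp⃗|² = p₀² + p'² − 2p₀p'cos θ
|Δp⃗|² = (1.0501e-23)² + (1.0463e-23)² − 2·1.0501e-23·1.0463e-23·cos(25°)
|Δp⃗| = 4.5376e-24 kg·m/s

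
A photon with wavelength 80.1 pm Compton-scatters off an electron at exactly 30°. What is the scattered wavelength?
80.4251 pm

Using the Compton formula: λ' = λ + λ_C(1 − cos θ)

For θ = 30°, cos θ = √3/2 (exact) ≈ 0.8660, so:
1 − cos 30° = 1 − (√3/2) ≈ 0.1340

Δλ = λ_C × 0.1340 = 2.4263 × 0.1340 = 0.3251 pm

λ' = 80.1 + 0.3251 = 80.4251 pm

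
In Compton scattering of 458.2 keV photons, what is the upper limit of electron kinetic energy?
294.1676 keV

Maximum energy transfer occurs at θ = 180° (backscattering).

Initial photon: E₀ = 458.2 keV → λ₀ = 2.7059 pm

Maximum Compton shift (at 180°):
Δλ_max = 2λ_C = 2 × 2.4263 = 4.8526 pm

Final wavelength:
λ' = 2.7059 + 4.8526 = 7.5585 pm

Minimum photon energy (maximum energy to electron):
E'_min = hc/λ' = 164.0324 keV

Maximum electron kinetic energy:
K_max = E₀ - E'_min = 458.2000 - 164.0324 = 294.1676 keV

(Intermediate values are shown rounded; full precision is carried through to the final answer.)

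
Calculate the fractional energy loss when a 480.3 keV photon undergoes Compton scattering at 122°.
0.5898 (or 58.98%)

Calculate initial and final photon energies:

Initial: E₀ = 480.3 keV → λ₀ = 2.5814 pm
Compton shift: Δλ = 3.7121 pm
Final wavelength: λ' = 6.2934 pm
Final energy: E' = 197.0052 keV

Fractional energy loss:
(E₀ - E')/E₀ = (480.3000 - 197.0052)/480.3000
= 283.2948/480.3000
= 0.5898
= 58.98%

(Intermediate values are shown rounded; full precision is carried through to the final answer.)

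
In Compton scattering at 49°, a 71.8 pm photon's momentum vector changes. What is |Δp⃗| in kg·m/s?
7.6106e-24 kg·m/s

Photon momentum magnitude is p = h/λ.

Initial momentum:
p₀ = h/λ = 6.6261e-34/7.1800e-11 = 9.2285e-24 kg·m/s

After scattering:
λ' = λ + Δλ = 71.8 + 0.8345 = 72.6345 pm
p' = h/λ' = 6.6261e-34/7.2635e-11 = 9.1225e-24 kg·m/s

Momentum is a vector; the scattered photon's direction makes angle θ = 49° with the incident direction. The magnitude of the vector change Δp⃗ = p⃗₀ − p⃗' is found from the law of cosines:
|Δp⃗|² = p₀² + p'² − 2p₀p'cos θ
|Δp⃗|² = (9.2285e-24)² + (9.1225e-24)² − 2·9.2285e-24·9.1225e-24·cos(49°)
|Δp⃗| = 7.6106e-24 kg·m/s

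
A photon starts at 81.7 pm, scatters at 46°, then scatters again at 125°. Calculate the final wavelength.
86.2588 pm

Apply Compton shift twice:

First scattering at θ₁ = 46°:
Δλ₁ = λ_C(1 - cos(46°))
Δλ₁ = 2.4263 × 0.3053
Δλ₁ = 0.7409 pm

After first scattering:
λ₁ = 81.7 + 0.7409 = 82.4409 pm

Second scattering at θ₂ = 125°:
Δλ₂ = λ_C(1 - cos(125°))
Δλ₂ = 2.4263 × 1.5736
Δλ₂ = 3.8180 pm

Final wavelength:
λ₂ = 82.4409 + 3.8180 = 86.2588 pm

Total shift: Δλ_total = 0.7409 + 3.8180 = 4.5588 pm

(Intermediate values are shown rounded; full precision is carried through to the final answer.)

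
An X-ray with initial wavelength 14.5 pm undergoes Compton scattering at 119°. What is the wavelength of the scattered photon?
18.1026 pm

Using the Compton scattering formula:
λ' = λ + Δλ = λ + λ_C(1 - cos θ)

Given:
- Initial wavelength λ = 14.5 pm
- Scattering angle θ = 119°
- Compton wavelength λ_C ≈ 2.4263 pm

Calculate the shift:
Δλ = 2.4263 × (1 - cos(119°))
Δλ = 2.4263 × 1.4848
Δλ = 3.6026 pm

Final wavelength:
λ' = 14.5 + 3.6026 = 18.1026 pm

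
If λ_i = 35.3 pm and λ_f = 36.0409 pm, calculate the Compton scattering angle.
46.00°

First find the wavelength shift:
Δλ = λ' - λ = 36.0409 - 35.3 = 0.7409 pm

Using Δλ = λ_C(1 - cos θ), with λ_C = h/(m_e·c) ≈ 2.42631024 pm:
cos θ = 1 - Δλ/λ_C
cos θ = 1 - 0.7409/2.42631024
cos θ = 0.694639

θ = arccos(0.694639)
θ = 46.00°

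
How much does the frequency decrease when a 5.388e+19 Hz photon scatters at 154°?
2.441e+19 Hz (decrease)

Convert frequency to wavelength (c = 299792458 m/s):
λ₀ = c/f₀ = 299792458/5.388e+19 = 5.5640768e-12 m = 5.5641 pm

Calculate Compton shift:
Δλ = λ_C(1 - cos(154°)) = 4.6071 pm

Final wavelength:
λ' = λ₀ + Δλ = 5.5641 + 4.6071 = 10.1711 pm

Final frequency:
f' = c/λ' = 299792458/1.0171140e-11 = 2.9474813e+19 Hz

Frequency shift (decrease):
Δf = f₀ - f' = 5.388e+19 - 2.9474813e+19 = 2.441e+19 Hz

(Intermediate values are shown rounded; full precision is carried through to the final answer.)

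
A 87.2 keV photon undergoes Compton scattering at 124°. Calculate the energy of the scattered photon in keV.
68.8745 keV

First convert energy to wavelength:
λ = hc/E, with hc ≈ 1239.842 keV·pm (i.e. 1239.842 eV·nm)

For E = 87.2 keV = 87200 eV:
λ = 1239.842 keV·pm / 87.2 keV
λ = 14.2184 pm

Calculate the Compton shift:
Δλ = λ_C(1 - cos(124°)) = 2.4263 × 1.5592
Δλ = 3.7831 pm

Final wavelength:
λ' = 14.2184 + 3.7831 = 18.0015 pm

Final energy:
E' = hc/λ' = 1239.842 / 18.0015 = 68.8745 keV

(Intermediate values are shown rounded; full precision is carried through to the final answer.)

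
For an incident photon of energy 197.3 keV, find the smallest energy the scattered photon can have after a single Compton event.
111.3297 keV (at θ = 180°)

The scattered photon has minimum energy when its wavelength is maximum, i.e., when the Compton shift Δλ = λ_C(1 − cos θ) is maximum. This occurs at θ = 180° (backscattering), giving Δλ_max = 2λ_C = 4.8526 pm.

Initial wavelength: λ₀ = hc/E₀ = 6.2840 pm
Maximum final wavelength: λ'_max = λ₀ + 2λ_C = 6.2840 + 4.8526 = 11.1367 pm
Minimum final energy: E'_min = hc/λ'_max = 111.3297 keV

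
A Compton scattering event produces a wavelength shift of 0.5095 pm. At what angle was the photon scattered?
37.81°

From the Compton formula Δλ = λ_C(1 - cos θ), we can solve for θ:

cos θ = 1 - Δλ/λ_C

Given:
- Δλ = 0.5095 pm
- λ_C = h/(m_e·c) ≈ 2.42631024 pm

cos θ = 1 - 0.5095/2.42631024
cos θ = 1 - 0.209990
cos θ = 0.790010

θ = arccos(0.790010)
θ = 37.81°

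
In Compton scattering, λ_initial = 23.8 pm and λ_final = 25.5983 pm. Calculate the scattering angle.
75.00°

First find the wavelength shift:
Δλ = λ' - λ = 25.5983 - 23.8 = 1.7983 pm

Using Δλ = λ_C(1 - cos θ), with λ_C = h/(m_e·c) ≈ 2.42631024 pm:
cos θ = 1 - Δλ/λ_C
cos θ = 1 - 1.7983/2.42631024
cos θ = 0.258833

θ = arccos(0.258833)
θ = 75.00°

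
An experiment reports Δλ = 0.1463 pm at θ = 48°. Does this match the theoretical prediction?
No, inconsistent

Calculate the expected shift for θ = 48°:

Δλ_expected = λ_C(1 - cos(48°))
Δλ_expected = 2.4263 × (1 - cos(48°))
Δλ_expected = 2.4263 × 0.3309
Δλ_expected = 0.8028 pm

Given shift: 0.1463 pm
Expected shift: 0.8028 pm
Difference: 0.6565 pm

The values do not match. The given shift corresponds to θ ≈ 20.0°, not 48°.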